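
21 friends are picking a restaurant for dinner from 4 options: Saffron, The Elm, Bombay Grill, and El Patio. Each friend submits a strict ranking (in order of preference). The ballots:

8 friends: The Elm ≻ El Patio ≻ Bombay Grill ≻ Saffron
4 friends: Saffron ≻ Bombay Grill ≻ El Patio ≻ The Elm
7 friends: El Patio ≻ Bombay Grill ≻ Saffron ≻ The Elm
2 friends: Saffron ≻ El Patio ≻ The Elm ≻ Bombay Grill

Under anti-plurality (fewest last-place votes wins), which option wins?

Last-place votes: Saffron 8, The Elm 11, Bombay Grill 2, El Patio 0.
El Patio is ranked last by the fewest voters, so El Patio wins.

El Patio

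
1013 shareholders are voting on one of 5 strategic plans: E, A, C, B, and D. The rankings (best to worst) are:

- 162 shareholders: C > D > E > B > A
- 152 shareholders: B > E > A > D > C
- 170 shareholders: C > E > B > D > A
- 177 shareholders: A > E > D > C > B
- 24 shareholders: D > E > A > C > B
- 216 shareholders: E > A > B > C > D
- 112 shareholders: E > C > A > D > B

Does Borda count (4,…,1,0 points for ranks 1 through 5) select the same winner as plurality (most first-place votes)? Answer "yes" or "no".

no

Borda — scores: E 3205, A 1932, C 2081, B 1542, D 1370. Winner: E.
Plurality — first-place votes: E 328, A 177, C 332, B 152, D 24. Winner: C.
The two methods disagree.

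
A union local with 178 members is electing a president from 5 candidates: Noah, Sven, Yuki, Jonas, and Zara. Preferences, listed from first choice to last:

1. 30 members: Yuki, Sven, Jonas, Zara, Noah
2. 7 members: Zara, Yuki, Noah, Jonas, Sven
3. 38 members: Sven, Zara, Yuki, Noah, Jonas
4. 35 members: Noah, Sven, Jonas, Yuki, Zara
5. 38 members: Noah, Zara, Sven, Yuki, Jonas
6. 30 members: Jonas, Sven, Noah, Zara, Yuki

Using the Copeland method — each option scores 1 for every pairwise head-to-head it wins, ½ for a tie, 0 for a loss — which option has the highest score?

Sven

Noah: beats Yuki, Jonas, and Zara; loses to Sven → score 3.
Sven: beats Noah, Yuki, Jonas, and Zara → score 4.
Yuki: beats Jonas; loses to Noah, Sven, and Zara → score 1.
Jonas: beats Zara; loses to Noah, Sven, and Yuki → score 1.
Zara: beats Yuki; loses to Noah, Sven, and Jonas → score 1.
Sven has the best pairwise record.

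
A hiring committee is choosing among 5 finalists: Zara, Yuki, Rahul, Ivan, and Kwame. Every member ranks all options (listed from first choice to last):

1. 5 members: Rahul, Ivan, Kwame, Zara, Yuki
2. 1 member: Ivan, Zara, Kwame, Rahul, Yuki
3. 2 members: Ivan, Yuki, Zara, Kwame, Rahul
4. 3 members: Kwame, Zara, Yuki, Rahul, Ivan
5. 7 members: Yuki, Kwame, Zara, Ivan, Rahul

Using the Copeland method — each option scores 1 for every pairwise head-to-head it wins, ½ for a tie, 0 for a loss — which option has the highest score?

Kwame

Zara: beats Rahul and Ivan; ties Yuki; loses to Kwame → score 2.5.
Yuki: beats Rahul and Ivan; ties Zara and Kwame → score 3.
Rahul: loses to Zara, Yuki, Ivan, and Kwame → score 0.
Ivan: beats Rahul; loses to Zara, Yuki, and Kwame → score 1.
Kwame: beats Zara, Rahul, and Ivan; ties Yuki → score 3.5.
Kwame has the best pairwise record.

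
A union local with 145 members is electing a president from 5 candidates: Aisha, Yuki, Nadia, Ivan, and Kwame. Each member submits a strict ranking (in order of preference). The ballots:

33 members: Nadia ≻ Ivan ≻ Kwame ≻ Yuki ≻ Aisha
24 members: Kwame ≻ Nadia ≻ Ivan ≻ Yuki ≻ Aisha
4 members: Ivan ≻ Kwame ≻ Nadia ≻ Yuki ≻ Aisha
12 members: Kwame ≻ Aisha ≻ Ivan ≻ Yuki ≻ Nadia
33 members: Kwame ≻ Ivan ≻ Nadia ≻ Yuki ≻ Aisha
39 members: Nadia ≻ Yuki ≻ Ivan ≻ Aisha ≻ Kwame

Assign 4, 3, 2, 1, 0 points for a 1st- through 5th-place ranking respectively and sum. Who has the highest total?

Nadia

Aisha: 33·0 + 24·0 + 4·0 + 12·3 + 33·0 + 39·1 = 75
Yuki: 33·1 + 24·1 + 4·1 + 12·1 + 33·1 + 39·3 = 223
Nadia: 33·4 + 24·3 + 4·2 + 12·0 + 33·2 + 39·4 = 434
Ivan: 33·3 + 24·2 + 4·4 + 12·2 + 33·3 + 39·2 = 364
Kwame: 33·2 + 24·4 + 4·3 + 12·4 + 33·4 + 39·0 = 354
Nadia has the highest Borda score (434).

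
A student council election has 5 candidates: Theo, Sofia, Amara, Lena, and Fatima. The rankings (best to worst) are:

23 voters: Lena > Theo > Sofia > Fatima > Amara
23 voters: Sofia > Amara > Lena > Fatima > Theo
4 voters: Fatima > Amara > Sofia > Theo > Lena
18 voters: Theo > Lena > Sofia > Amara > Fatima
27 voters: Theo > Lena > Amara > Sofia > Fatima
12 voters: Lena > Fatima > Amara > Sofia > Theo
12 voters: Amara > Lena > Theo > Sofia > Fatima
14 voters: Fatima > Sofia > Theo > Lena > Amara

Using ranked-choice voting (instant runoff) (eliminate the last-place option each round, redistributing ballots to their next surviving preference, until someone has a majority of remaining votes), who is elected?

Round 1: Theo 45, Sofia 23, Amara 12, Lena 35, Fatima 18. Eliminate Amara.
Round 2: Theo 45, Sofia 23, Lena 47, Fatima 18. Eliminate Fatima.
Round 3: Theo 45, Sofia 41, Lena 47. Eliminate Sofia.
Round 4: Theo 63, Lena 70. Lena has a majority.

Lena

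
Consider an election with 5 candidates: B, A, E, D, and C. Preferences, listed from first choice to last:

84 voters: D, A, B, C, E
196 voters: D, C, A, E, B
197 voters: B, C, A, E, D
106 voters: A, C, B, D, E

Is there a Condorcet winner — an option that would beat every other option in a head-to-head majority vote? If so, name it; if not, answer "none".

C vs B: 302–281 for C.
C vs A: 393–190 for C.
C vs E: 583–0 for C.
C vs D: 303–280 for C.
C beats every other option head-to-head.

C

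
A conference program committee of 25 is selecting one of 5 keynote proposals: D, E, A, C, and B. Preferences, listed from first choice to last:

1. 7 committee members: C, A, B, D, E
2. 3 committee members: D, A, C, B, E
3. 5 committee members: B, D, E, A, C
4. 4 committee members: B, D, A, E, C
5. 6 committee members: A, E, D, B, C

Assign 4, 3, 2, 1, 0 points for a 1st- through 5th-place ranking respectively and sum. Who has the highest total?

A

D: 7·1 + 3·4 + 5·3 + 4·3 + 6·2 = 58
E: 7·0 + 3·0 + 5·2 + 4·1 + 6·3 = 32
A: 7·3 + 3·3 + 5·1 + 4·2 + 6·4 = 67
C: 7·4 + 3·2 + 5·0 + 4·0 + 6·0 = 34
B: 7·2 + 3·1 + 5·4 + 4·4 + 6·1 = 59
A has the highest Borda score (67).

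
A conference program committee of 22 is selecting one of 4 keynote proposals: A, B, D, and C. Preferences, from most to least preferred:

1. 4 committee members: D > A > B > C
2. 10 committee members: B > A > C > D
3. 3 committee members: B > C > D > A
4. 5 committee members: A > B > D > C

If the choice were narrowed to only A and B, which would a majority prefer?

Voters preferring A to B: 9; preferring B to A: 13.
B wins the head-to-head.

B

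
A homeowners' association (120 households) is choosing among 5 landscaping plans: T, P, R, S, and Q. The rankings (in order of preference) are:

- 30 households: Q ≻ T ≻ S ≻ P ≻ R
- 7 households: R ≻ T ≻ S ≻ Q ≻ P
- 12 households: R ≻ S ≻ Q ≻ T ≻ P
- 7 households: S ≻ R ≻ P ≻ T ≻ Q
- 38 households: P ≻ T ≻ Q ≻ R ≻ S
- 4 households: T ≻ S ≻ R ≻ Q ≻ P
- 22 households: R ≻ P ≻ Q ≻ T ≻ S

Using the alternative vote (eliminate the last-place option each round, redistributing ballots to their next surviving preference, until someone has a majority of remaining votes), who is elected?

P

Round 1: T 4, P 38, R 41, S 7, Q 30. Eliminate T.
Round 2: P 38, R 41, S 11, Q 30. Eliminate S.
Round 3: P 38, R 52, Q 30. Eliminate Q.
Round 4: P 68, R 52. P has a majority.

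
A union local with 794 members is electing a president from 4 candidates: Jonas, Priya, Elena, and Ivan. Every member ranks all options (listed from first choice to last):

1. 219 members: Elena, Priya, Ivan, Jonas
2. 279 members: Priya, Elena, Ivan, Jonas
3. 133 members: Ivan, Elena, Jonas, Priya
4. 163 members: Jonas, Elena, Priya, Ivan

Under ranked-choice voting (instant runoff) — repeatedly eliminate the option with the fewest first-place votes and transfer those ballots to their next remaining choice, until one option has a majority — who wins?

Round 1: Jonas 163, Priya 279, Elena 219, Ivan 133. Eliminate Ivan.
Round 2: Jonas 163, Priya 279, Elena 352. Eliminate Jonas.
Round 3: Priya 279, Elena 515. Elena has a majority.

Elena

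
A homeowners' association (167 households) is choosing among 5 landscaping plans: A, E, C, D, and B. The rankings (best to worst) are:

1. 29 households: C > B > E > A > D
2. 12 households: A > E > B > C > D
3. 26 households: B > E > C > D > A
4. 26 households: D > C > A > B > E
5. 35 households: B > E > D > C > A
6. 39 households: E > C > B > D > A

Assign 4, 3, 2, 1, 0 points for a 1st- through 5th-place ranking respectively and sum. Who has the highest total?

B

A: 29·1 + 12·4 + 26·0 + 26·2 + 35·0 + 39·0 = 129
E: 29·2 + 12·3 + 26·3 + 26·0 + 35·3 + 39·4 = 433
C: 29·4 + 12·1 + 26·2 + 26·3 + 35·1 + 39·3 = 410
D: 29·0 + 12·0 + 26·1 + 26·4 + 35·2 + 39·1 = 239
B: 29·3 + 12·2 + 26·4 + 26·1 + 35·4 + 39·2 = 459
B has the highest Borda score (459).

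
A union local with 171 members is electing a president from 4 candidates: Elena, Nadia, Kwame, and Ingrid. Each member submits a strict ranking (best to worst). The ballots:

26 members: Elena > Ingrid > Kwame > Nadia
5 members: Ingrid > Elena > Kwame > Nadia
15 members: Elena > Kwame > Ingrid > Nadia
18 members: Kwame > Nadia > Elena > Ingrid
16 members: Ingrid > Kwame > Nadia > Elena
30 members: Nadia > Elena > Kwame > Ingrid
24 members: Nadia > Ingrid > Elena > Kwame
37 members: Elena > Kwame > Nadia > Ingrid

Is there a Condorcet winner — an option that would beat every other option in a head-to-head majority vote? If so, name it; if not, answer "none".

none

Checking pairwise contests:
Nadia beats Elena 88–83.
Kwame beats Nadia 117–54.
Elena beats Kwame 137–34.
Elena beats Ingrid 126–45.
Every option loses at least one head-to-head, so there is no Condorcet winner.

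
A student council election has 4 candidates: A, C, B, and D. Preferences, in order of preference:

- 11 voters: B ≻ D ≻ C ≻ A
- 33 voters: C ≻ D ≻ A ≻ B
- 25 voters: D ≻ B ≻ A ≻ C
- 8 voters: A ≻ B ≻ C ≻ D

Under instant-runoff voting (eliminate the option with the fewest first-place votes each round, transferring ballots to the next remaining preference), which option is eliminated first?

Round 1: A 8, C 33, B 11, D 25. Eliminate A.

A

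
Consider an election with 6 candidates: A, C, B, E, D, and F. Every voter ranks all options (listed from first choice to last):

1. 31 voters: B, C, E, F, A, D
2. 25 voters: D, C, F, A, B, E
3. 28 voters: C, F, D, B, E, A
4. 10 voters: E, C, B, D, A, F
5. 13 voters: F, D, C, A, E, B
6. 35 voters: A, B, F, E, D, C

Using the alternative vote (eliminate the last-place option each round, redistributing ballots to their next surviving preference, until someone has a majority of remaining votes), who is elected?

Round 1: A 35, C 28, B 31, E 10, D 25, F 13. Eliminate E.
Round 2: A 35, C 38, B 31, D 25, F 13. Eliminate F.
Round 3: A 35, C 38, B 31, D 38. Eliminate B.
Round 4: A 35, C 69, D 38. Eliminate A.
Round 5: C 69, D 73. D has a majority.

D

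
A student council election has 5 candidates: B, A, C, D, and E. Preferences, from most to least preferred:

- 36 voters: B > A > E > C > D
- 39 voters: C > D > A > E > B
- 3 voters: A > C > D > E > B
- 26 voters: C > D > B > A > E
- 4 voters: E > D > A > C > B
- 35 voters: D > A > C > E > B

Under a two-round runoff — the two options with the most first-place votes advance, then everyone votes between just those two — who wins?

C

Round 1 first-place votes: B 36, A 3, C 65, D 35, E 4.
C and B advance.
Runoff: C is preferred to B by 107 voters; B by 36.
C wins the runoff.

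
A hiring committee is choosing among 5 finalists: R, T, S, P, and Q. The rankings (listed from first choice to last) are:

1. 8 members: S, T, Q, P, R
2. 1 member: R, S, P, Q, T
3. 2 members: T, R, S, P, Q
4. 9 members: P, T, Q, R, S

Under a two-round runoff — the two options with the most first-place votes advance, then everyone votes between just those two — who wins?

S

Round 1 first-place votes: R 1, T 2, S 8, P 9, Q 0.
P and S advance.
Runoff: P is preferred to S by 9 voters; S by 11.
S wins the runoff.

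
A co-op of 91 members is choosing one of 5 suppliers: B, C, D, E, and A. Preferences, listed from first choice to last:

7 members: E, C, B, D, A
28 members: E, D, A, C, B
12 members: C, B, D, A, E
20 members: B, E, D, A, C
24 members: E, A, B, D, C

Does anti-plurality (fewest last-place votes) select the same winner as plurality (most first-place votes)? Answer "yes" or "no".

no

Anti-plurality — last-place votes: B 28, C 44, D 0, E 12, A 7. Winner: D.
Plurality — first-place votes: B 20, C 12, D 0, E 59, A 0. Winner: E.
The two methods disagree.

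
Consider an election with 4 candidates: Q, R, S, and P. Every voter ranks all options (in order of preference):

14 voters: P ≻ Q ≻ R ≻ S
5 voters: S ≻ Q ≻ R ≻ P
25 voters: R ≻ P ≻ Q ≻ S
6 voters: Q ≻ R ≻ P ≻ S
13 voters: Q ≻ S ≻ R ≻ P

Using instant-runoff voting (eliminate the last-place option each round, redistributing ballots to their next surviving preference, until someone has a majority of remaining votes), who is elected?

Q

Round 1: Q 19, R 25, S 5, P 14. Eliminate S.
Round 2: Q 24, R 25, P 14. Eliminate P.
Round 3: Q 38, R 25. Q has a majority.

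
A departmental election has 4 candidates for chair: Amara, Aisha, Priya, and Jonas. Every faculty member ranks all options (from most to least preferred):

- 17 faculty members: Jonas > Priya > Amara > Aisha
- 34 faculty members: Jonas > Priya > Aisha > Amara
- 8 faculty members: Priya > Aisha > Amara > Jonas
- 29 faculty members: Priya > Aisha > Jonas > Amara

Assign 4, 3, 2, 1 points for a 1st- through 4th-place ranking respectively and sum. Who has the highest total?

Amara: 17·2 + 34·1 + 8·2 + 29·1 = 113
Aisha: 17·1 + 34·2 + 8·3 + 29·3 = 196
Priya: 17·3 + 34·3 + 8·4 + 29·4 = 301
Jonas: 17·4 + 34·4 + 8·1 + 29·2 = 270
Priya has the highest Borda score (301).

Priya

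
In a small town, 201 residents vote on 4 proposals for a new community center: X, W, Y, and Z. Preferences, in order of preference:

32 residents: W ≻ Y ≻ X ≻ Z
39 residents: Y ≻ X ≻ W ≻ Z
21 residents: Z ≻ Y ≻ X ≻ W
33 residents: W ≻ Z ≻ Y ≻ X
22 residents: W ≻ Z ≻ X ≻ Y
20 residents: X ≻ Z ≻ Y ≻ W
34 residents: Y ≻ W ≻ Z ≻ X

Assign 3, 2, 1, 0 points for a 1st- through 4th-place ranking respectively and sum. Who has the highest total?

Y

X: 32·1 + 39·2 + 21·1 + 33·0 + 22·1 + 20·3 + 34·0 = 213
W: 32·3 + 39·1 + 21·0 + 33·3 + 22·3 + 20·0 + 34·2 = 368
Y: 32·2 + 39·3 + 21·2 + 33·1 + 22·0 + 20·1 + 34·3 = 378
Z: 32·0 + 39·0 + 21·3 + 33·2 + 22·2 + 20·2 + 34·1 = 247
Y has the highest Borda score (378).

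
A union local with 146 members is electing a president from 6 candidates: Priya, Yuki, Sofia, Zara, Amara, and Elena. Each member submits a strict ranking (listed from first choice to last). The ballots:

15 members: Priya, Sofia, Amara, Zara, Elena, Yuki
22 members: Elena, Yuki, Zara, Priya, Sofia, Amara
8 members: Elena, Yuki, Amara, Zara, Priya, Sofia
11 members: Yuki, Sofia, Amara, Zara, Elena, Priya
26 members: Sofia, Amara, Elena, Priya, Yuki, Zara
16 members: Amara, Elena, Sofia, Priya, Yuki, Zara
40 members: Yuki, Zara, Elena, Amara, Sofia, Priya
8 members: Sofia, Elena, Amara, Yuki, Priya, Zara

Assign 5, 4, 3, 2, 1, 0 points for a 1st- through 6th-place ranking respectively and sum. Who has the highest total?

Elena

Priya: 15·5 + 22·2 + 8·1 + 11·0 + 26·2 + 16·2 + 40·0 + 8·1 = 219
Yuki: 15·0 + 22·4 + 8·4 + 11·5 + 26·1 + 16·1 + 40·5 + 8·2 = 433
Sofia: 15·4 + 22·1 + 8·0 + 11·4 + 26·5 + 16·3 + 40·1 + 8·5 = 384
Zara: 15·2 + 22·3 + 8·2 + 11·2 + 26·0 + 16·0 + 40·4 + 8·0 = 294
Amara: 15·3 + 22·0 + 8·3 + 11·3 + 26·4 + 16·5 + 40·2 + 8·3 = 390
Elena: 15·1 + 22·5 + 8·5 + 11·1 + 26·3 + 16·4 + 40·3 + 8·4 = 470
Elena has the highest Borda score (470).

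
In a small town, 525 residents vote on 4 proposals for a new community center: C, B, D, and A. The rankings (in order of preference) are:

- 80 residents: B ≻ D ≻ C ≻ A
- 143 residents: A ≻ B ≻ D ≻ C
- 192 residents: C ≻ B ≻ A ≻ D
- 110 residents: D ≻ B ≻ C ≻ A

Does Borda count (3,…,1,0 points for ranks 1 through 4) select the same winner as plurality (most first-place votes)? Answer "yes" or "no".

no

Borda — scores: C 766, B 1130, D 633, A 621. Winner: B.
Plurality — first-place votes: C 192, B 80, D 110, A 143. Winner: C.
The two methods disagree.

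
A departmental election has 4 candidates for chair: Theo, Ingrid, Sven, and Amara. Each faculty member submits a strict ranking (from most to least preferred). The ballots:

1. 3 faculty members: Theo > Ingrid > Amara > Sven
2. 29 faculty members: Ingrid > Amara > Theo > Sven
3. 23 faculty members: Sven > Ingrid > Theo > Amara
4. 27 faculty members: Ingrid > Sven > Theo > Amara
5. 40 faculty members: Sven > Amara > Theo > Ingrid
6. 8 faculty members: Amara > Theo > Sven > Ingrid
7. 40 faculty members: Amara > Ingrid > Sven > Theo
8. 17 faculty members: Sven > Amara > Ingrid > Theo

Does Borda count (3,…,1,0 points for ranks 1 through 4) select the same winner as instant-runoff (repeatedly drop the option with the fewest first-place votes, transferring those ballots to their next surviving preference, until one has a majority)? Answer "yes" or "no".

no

Borda — scores: Theo 144, Ingrid 317, Sven 342, Amara 319. Winner: Sven.
Instant-runoff — R1 Theo 3, Ingrid 56, Sven 80, Amara 48 (Theo out); R2 Ingrid 59, Sven 80, Amara 48 (Amara out); R3 Ingrid 99, Sven 88 (Ingrid winner). Winner: Ingrid.
The two methods disagree.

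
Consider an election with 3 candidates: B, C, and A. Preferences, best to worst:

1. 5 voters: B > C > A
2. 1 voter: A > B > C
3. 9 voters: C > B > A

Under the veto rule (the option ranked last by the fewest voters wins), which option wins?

B

Last-place votes: B 0, C 1, A 14.
B is ranked last by the fewest voters, so B wins.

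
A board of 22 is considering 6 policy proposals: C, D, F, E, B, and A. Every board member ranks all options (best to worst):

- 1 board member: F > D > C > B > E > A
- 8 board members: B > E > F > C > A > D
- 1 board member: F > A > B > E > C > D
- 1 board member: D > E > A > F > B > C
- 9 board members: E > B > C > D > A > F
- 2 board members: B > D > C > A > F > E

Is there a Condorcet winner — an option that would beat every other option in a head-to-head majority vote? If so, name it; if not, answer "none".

B vs C: 21–1 for B.
B vs D: 20–2 for B.
B vs F: 19–3 for B.
B vs E: 12–10 for B.
B vs A: 20–2 for B.
B beats every other option head-to-head.

B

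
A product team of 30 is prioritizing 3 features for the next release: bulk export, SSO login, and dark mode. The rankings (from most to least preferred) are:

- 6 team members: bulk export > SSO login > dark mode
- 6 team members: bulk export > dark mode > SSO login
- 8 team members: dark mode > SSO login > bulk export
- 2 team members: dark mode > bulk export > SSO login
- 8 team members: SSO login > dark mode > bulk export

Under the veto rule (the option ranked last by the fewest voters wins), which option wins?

dark mode

Last-place votes: bulk export 16, SSO login 8, dark mode 6.
dark mode is ranked last by the fewest voters, so dark mode wins.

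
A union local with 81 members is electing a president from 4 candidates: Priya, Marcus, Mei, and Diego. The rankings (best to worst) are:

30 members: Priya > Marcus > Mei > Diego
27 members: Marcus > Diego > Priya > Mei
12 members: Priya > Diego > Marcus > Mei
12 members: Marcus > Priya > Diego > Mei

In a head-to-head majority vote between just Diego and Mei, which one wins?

Diego

Voters preferring Diego to Mei: 51; preferring Mei to Diego: 30.
Diego wins the head-to-head.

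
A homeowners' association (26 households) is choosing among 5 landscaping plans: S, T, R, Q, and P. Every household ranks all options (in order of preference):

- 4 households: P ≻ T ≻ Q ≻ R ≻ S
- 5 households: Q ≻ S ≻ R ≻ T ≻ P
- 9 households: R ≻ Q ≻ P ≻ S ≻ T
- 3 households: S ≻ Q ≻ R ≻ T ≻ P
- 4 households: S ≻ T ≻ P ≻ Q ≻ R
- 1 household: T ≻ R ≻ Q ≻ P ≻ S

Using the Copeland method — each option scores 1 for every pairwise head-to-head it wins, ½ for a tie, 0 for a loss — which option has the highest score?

Q

S: beats T; loses to R, Q, and P → score 1.
T: ties P; loses to S, R, and Q → score 0.5.
R: beats S, T, and P; loses to Q → score 3.
Q: beats S, T, R, and P → score 4.
P: beats S; ties T; loses to R and Q → score 1.5.
Q has the best pairwise record.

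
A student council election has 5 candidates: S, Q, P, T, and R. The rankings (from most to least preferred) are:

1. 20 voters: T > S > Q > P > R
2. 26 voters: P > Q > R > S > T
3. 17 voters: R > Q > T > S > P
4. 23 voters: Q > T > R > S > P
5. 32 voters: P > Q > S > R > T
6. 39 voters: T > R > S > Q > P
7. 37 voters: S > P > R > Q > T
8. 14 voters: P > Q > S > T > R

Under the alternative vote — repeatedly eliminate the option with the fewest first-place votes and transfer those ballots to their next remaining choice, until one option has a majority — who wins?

Round 1: S 37, Q 23, P 72, T 59, R 17. Eliminate R.
Round 2: S 37, Q 40, P 72, T 59. Eliminate S.
Round 3: Q 40, P 109, T 59. P has a majority.

P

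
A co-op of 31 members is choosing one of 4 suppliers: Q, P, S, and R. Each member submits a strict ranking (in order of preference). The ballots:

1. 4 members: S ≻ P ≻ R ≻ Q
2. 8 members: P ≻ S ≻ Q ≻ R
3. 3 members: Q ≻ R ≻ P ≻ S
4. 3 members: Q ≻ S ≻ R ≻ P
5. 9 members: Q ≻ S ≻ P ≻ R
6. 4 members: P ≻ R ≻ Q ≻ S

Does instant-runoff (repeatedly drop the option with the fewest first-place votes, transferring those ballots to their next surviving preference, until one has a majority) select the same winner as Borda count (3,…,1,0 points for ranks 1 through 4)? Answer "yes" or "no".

no

Instant-runoff — R1 Q 15, P 12, S 4, R 0 (R out); R2 Q 15, P 12, S 4 (S out); R3 Q 15, P 16 (P winner). Winner: P.
Borda — scores: Q 57, P 56, S 52, R 21. Winner: Q.
The two methods disagree.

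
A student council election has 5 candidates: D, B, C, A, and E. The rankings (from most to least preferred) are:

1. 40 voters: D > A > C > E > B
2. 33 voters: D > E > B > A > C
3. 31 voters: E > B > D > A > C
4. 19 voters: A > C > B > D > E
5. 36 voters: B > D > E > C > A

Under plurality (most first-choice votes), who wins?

D

First-place votes: D 73, B 36, C 0, A 19, E 31.
D has the most first-place votes.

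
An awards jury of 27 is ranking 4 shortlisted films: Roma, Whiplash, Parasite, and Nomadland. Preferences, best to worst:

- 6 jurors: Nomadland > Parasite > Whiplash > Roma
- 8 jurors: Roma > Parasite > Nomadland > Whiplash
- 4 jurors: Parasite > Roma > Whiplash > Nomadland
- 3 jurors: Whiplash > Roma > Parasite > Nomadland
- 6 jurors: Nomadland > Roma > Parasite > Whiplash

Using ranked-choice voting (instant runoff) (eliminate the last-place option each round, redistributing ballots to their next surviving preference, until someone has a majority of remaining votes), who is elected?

Roma

Round 1: Roma 8, Whiplash 3, Parasite 4, Nomadland 12. Eliminate Whiplash.
Round 2: Roma 11, Parasite 4, Nomadland 12. Eliminate Parasite.
Round 3: Roma 15, Nomadland 12. Roma has a majority.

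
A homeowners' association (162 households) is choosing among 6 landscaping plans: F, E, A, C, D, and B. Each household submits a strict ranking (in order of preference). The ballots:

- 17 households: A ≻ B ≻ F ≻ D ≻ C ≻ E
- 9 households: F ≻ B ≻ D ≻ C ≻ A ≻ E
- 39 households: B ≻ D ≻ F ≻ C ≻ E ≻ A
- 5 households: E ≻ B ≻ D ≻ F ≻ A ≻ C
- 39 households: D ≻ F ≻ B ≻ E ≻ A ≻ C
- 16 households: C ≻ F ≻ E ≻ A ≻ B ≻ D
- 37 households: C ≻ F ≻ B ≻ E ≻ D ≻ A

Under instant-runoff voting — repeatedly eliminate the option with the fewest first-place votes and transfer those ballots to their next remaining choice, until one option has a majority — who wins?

Round 1: F 9, E 5, A 17, C 53, D 39, B 39. Eliminate E.
Round 2: F 9, A 17, C 53, D 39, B 44. Eliminate F.
Round 3: A 17, C 53, D 39, B 53. Eliminate A.
Round 4: C 53, D 39, B 70. Eliminate D.
Round 5: C 53, B 109. B has a majority.

B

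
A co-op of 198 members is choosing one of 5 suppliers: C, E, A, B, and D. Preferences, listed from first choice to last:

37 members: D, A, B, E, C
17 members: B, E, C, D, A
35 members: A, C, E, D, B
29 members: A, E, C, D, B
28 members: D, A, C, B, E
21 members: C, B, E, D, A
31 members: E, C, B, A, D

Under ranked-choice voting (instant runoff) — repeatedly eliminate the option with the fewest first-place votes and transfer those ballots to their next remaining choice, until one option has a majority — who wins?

E

Round 1: C 21, E 31, A 64, B 17, D 65. Eliminate B.
Round 2: C 21, E 48, A 64, D 65. Eliminate C.
Round 3: E 69, A 64, D 65. Eliminate A.
Round 4: E 133, D 65. E has a majority.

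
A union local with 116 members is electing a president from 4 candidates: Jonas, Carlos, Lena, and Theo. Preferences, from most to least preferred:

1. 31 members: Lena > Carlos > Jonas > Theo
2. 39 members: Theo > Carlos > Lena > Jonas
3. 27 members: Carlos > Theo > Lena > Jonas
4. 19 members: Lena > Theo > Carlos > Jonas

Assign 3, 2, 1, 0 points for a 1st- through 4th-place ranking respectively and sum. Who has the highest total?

Jonas: 31·1 + 39·0 + 27·0 + 19·0 = 31
Carlos: 31·2 + 39·2 + 27·3 + 19·1 = 240
Lena: 31·3 + 39·1 + 27·1 + 19·3 = 216
Theo: 31·0 + 39·3 + 27·2 + 19·2 = 209
Carlos has the highest Borda score (240).

Carlos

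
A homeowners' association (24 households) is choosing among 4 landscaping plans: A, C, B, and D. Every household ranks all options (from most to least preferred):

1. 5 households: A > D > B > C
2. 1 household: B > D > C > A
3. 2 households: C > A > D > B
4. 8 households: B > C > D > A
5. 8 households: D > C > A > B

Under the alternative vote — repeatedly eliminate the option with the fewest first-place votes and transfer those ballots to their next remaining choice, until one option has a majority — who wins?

Round 1: A 5, C 2, B 9, D 8. Eliminate C.
Round 2: A 7, B 9, D 8. Eliminate A.
Round 3: B 9, D 15. D has a majority.

D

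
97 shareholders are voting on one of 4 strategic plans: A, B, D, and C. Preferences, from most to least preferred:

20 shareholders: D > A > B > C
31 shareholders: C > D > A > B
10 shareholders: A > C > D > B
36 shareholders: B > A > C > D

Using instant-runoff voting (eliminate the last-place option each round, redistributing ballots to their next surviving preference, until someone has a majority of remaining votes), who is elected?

B

Round 1: A 10, B 36, D 20, C 31. Eliminate A.
Round 2: B 36, D 20, C 41. Eliminate D.
Round 3: B 56, C 41. B has a majority.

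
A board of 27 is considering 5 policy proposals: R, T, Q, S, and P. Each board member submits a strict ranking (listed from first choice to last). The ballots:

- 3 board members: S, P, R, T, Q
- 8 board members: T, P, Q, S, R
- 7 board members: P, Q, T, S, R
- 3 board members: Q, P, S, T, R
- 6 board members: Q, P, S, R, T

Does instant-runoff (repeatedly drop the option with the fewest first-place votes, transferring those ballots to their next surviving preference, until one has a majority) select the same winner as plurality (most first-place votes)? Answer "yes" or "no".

Instant-runoff — R1 R 0, T 8, Q 9, S 3, P 7 (R out); R2 T 8, Q 9, S 3, P 7 (S out); R3 T 8, Q 9, P 10 (T out); R4 Q 9, P 18 (P winner). Winner: P.
Plurality — first-place votes: R 0, T 8, Q 9, S 3, P 7. Winner: Q.
The two methods disagree.

no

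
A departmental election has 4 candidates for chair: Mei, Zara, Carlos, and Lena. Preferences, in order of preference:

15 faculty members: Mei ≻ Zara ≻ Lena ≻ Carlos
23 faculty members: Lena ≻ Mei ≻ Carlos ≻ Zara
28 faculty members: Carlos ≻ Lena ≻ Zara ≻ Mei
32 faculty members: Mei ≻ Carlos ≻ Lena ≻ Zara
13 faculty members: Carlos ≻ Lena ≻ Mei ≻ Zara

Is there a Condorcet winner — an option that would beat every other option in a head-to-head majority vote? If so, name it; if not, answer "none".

none

Checking pairwise contests:
Lena beats Mei 64–47.
Mei beats Zara 83–28.
Mei beats Carlos 70–41.
Carlos beats Lena 73–38.
Every option loses at least one head-to-head, so there is no Condorcet winner.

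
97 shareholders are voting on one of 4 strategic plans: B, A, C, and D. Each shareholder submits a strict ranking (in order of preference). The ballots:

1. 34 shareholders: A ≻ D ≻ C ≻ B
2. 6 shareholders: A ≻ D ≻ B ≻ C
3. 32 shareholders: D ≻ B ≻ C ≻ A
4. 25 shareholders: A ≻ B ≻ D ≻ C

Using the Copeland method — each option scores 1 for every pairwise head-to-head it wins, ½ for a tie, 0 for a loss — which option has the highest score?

A

B: beats C; loses to A and D → score 1.
A: beats B, C, and D → score 3.
C: loses to B, A, and D → score 0.
D: beats B and C; loses to A → score 2.
A has the best pairwise record.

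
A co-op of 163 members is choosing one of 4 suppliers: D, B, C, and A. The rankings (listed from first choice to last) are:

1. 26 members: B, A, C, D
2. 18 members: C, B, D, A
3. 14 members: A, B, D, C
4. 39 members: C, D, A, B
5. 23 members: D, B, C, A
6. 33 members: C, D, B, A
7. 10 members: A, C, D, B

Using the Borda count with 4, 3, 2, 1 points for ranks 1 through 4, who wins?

D: 26·1 + 18·2 + 14·2 + 39·3 + 23·4 + 33·3 + 10·2 = 418
B: 26·4 + 18·3 + 14·3 + 39·1 + 23·3 + 33·2 + 10·1 = 384
C: 26·2 + 18·4 + 14·1 + 39·4 + 23·2 + 33·4 + 10·3 = 502
A: 26·3 + 18·1 + 14·4 + 39·2 + 23·1 + 33·1 + 10·4 = 326
C has the highest Borda score (502).

C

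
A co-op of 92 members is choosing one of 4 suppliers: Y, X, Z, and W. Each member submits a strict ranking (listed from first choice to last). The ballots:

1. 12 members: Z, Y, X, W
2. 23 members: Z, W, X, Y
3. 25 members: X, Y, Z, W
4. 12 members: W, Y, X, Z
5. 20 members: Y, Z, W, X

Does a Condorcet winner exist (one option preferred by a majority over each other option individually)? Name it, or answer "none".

none

Checking pairwise contests:
X beats Y 48–44.
Z beats X 55–37.
Y beats Z 57–35.
Y beats W 57–35.
Every option loses at least one head-to-head, so there is no Condorcet winner.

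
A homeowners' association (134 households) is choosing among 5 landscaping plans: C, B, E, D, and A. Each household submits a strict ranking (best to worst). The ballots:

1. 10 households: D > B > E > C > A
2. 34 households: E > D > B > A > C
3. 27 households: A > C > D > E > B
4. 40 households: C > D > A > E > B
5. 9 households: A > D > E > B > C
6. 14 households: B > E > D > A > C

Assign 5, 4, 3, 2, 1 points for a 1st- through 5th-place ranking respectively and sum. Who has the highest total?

D

C: 10·2 + 34·1 + 27·4 + 40·5 + 9·1 + 14·1 = 385
B: 10·4 + 34·3 + 27·1 + 40·1 + 9·2 + 14·5 = 297
E: 10·3 + 34·5 + 27·2 + 40·2 + 9·3 + 14·4 = 417
D: 10·5 + 34·4 + 27·3 + 40·4 + 9·4 + 14·3 = 505
A: 10·1 + 34·2 + 27·5 + 40·3 + 9·5 + 14·2 = 406
D has the highest Borda score (505).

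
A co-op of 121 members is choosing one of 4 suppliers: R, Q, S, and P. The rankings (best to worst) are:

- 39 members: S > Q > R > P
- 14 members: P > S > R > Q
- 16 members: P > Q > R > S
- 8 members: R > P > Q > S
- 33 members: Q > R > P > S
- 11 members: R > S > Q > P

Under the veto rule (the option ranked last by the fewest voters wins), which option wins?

R

Last-place votes: R 0, Q 14, S 57, P 50.
R is ranked last by the fewest voters, so R wins.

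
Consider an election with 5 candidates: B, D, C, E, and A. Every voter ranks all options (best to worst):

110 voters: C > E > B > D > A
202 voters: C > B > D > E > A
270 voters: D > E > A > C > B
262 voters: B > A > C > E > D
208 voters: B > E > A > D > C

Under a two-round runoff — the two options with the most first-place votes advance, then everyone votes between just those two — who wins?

C

Round 1 first-place votes: B 470, D 270, C 312, E 0, A 0.
B and C advance.
Runoff: B is preferred to C by 470 voters; C by 582.
C wins the runoff.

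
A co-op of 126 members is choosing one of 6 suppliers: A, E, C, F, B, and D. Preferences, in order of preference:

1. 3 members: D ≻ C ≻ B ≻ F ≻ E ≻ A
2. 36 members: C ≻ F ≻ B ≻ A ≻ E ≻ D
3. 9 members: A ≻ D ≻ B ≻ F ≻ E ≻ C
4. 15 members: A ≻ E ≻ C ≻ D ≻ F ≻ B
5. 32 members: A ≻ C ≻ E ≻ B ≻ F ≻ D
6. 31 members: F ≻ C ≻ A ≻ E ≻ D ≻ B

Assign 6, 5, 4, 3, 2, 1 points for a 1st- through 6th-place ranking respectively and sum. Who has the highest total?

A: 3·1 + 36·3 + 9·6 + 15·6 + 32·6 + 31·4 = 571
E: 3·2 + 36·2 + 9·2 + 15·5 + 32·4 + 31·3 = 392
C: 3·5 + 36·6 + 9·1 + 15·4 + 32·5 + 31·5 = 615
F: 3·3 + 36·5 + 9·3 + 15·2 + 32·2 + 31·6 = 496
B: 3·4 + 36·4 + 9·4 + 15·1 + 32·3 + 31·1 = 334
D: 3·6 + 36·1 + 9·5 + 15·3 + 32·1 + 31·2 = 238
C has the highest Borda score (615).

C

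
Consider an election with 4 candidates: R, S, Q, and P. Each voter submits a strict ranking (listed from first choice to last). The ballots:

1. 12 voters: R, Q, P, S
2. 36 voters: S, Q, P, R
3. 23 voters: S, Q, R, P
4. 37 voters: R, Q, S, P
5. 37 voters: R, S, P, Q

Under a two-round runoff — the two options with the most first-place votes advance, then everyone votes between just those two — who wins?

Round 1 first-place votes: R 86, S 59, Q 0, P 0.
R and S advance.
Runoff: R is preferred to S by 86 voters; S by 59.
R wins the runoff.

R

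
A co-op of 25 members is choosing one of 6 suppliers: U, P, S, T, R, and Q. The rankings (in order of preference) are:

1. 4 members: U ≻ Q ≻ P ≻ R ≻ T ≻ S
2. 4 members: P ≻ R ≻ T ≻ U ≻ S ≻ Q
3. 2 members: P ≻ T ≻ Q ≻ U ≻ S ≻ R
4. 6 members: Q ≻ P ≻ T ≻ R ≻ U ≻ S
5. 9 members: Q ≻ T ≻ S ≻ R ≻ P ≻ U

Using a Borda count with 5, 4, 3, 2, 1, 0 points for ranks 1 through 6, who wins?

U: 4·5 + 4·2 + 2·2 + 6·1 + 9·0 = 38
P: 4·3 + 4·5 + 2·5 + 6·4 + 9·1 = 75
S: 4·0 + 4·1 + 2·1 + 6·0 + 9·3 = 33
T: 4·1 + 4·3 + 2·4 + 6·3 + 9·4 = 78
R: 4·2 + 4·4 + 2·0 + 6·2 + 9·2 = 54
Q: 4·4 + 4·0 + 2·3 + 6·5 + 9·5 = 97
Q has the highest Borda score (97).

Q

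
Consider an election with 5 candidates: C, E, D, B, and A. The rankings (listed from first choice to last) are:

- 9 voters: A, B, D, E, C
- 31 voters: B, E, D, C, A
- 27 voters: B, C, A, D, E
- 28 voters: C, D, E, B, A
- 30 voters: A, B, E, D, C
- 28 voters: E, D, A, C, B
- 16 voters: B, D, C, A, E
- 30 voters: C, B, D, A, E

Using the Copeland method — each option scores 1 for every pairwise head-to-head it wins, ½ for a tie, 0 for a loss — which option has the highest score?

C: beats E and A; loses to D and B → score 2.
E: loses to C, D, B, and A → score 0.
D: beats C, E, and A; loses to B → score 3.
B: beats C, E, D, and A → score 4.
A: beats E; loses to C, D, and B → score 1.
B has the best pairwise record.

B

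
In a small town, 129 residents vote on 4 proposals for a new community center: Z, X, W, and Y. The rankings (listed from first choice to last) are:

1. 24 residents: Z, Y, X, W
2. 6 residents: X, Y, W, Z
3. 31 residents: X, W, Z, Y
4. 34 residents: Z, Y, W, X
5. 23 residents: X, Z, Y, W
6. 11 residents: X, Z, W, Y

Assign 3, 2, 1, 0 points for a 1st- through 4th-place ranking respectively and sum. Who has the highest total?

Z

Z: 24·3 + 6·0 + 31·1 + 34·3 + 23·2 + 11·2 = 273
X: 24·1 + 6·3 + 31·3 + 34·0 + 23·3 + 11·3 = 237
W: 24·0 + 6·1 + 31·2 + 34·1 + 23·0 + 11·1 = 113
Y: 24·2 + 6·2 + 31·0 + 34·2 + 23·1 + 11·0 = 151
Z has the highest Borda score (273).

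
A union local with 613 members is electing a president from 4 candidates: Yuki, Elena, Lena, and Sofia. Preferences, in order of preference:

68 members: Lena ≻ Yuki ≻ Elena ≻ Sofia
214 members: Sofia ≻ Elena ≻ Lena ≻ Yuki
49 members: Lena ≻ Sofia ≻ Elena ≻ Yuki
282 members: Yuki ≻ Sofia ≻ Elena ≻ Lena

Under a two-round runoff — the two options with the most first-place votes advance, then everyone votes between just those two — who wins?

Yuki

Round 1 first-place votes: Yuki 282, Elena 0, Lena 117, Sofia 214.
Yuki and Sofia advance.
Runoff: Yuki is preferred to Sofia by 350 voters; Sofia by 263.
Yuki wins the runoff.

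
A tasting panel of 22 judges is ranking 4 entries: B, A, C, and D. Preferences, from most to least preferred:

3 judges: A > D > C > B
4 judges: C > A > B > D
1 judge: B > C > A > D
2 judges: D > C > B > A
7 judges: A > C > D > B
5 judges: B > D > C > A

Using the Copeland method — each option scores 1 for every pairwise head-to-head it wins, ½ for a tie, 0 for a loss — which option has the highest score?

C

B: loses to A, C, and D → score 0.
A: beats B and D; loses to C → score 2.
C: beats B, A, and D → score 3.
D: beats B; loses to A and C → score 1.
C has the best pairwise record.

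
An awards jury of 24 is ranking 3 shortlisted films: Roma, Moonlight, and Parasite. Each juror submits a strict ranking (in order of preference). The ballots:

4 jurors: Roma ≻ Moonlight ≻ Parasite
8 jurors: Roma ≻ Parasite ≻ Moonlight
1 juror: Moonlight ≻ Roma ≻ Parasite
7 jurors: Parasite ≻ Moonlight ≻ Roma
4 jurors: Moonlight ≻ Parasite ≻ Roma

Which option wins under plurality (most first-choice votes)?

Roma

First-place votes: Roma 12, Moonlight 5, Parasite 7.
Roma has the most first-place votes.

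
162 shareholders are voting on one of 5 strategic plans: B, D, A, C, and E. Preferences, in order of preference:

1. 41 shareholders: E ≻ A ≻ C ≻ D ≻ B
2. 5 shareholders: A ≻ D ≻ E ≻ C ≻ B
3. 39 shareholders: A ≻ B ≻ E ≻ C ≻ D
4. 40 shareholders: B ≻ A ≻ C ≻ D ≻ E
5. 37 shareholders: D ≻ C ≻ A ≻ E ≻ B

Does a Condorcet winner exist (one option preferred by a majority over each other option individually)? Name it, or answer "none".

A vs B: 122–40 for A.
A vs D: 125–37 for A.
A vs C: 125–37 for A.
A vs E: 121–41 for A.
A beats every other option head-to-head.

A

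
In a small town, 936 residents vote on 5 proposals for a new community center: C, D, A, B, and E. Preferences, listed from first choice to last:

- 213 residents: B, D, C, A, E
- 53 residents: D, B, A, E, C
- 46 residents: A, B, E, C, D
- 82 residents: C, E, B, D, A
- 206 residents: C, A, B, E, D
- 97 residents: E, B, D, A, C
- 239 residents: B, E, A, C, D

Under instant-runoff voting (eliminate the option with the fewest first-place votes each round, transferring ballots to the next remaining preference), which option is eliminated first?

Round 1: C 288, D 53, A 46, B 452, E 97. Eliminate A.

A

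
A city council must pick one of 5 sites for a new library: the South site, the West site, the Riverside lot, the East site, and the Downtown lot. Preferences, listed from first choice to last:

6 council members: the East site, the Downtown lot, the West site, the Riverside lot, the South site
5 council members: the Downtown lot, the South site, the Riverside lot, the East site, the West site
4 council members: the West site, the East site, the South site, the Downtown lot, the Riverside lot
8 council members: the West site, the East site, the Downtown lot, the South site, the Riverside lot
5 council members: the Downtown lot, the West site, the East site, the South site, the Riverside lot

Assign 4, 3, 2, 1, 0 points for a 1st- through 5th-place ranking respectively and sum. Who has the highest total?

the Downtown lot

the South site: 6·0 + 5·3 + 4·2 + 8·1 + 5·1 = 36
the West site: 6·2 + 5·0 + 4·4 + 8·4 + 5·3 = 75
the Riverside lot: 6·1 + 5·2 + 4·0 + 8·0 + 5·0 = 16
the East site: 6·4 + 5·1 + 4·3 + 8·3 + 5·2 = 75
the Downtown lot: 6·3 + 5·4 + 4·1 + 8·2 + 5·4 = 78
the Downtown lot has the highest Borda score (78).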